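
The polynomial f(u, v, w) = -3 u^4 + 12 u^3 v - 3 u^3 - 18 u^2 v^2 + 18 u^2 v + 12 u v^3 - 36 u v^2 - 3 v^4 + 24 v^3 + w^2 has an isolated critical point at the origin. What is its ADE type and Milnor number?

Type E6, Milnor number mu = 6.

The Hessian of f at 0 has rank 1. Corank 2; j^3 = -3*(u - 2*v)^3 is a perfect cube, so E-series; the 4-jet and mu = 6 give E_6.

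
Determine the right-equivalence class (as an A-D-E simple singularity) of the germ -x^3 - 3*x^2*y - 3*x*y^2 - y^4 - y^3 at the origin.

The Hessian of f at 0 has rank 0. Corank 2; j^3 = -(x + y)^3 is a perfect cube, so E-series; the 4-jet and mu = 6 give E_6.

E6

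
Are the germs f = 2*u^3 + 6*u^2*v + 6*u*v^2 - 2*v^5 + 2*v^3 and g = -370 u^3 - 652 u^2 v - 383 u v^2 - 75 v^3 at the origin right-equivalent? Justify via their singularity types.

No.

The Hessian of f at 0 is [[0, 0], [0, 0]] with rank 0, so corank 2. A Groebner basis of the Jacobian ideal J(f) in C{u,v} is {v^4, u^2 + 2*u*v + v^2}; counting standard monomials gives mu = 8. Corank 2; j^3 = 2*(u + v)^3 is a perfect cube, so E-series; the 5-jet and mu = 8 give E_8. The Hessian of g at 0 is [[0, 0], [0, 0]] with rank 0, so corank 2. A Groebner basis of the Jacobian ideal J(g) in C{u,v} is {v^3, u^2 - 11*v^2/26, u*v + 17*v^2/26}; counting standard monomials gives mu = 4. Corank 2; j^3 = -(5*u + 3*v)*(74*u^2 + 86*u*v + 25*v^2) splits into three distinct lines over C (the quadratic factor has nonzero discriminant), so D_4. f is E_8 but g is D_4, hence not right-equivalent.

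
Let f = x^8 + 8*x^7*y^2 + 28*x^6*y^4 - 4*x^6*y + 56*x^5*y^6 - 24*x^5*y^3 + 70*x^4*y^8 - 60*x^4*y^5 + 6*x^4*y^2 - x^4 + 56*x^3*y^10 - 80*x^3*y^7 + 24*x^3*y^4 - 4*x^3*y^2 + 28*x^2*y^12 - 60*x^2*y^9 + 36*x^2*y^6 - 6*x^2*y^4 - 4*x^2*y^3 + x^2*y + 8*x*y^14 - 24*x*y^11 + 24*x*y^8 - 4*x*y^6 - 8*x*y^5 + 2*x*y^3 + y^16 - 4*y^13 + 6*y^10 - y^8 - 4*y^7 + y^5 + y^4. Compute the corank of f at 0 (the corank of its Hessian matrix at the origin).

Hessian at 0 has rank 0.

2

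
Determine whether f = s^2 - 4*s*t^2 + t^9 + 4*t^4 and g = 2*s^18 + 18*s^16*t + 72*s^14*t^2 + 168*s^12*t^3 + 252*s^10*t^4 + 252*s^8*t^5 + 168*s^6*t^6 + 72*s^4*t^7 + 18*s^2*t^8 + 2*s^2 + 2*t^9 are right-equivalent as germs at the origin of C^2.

Yes.

The Hessian of f at 0 has rank 1. Corank 1: A-series; mu = 8 gives A_8. The Hessian of g at 0 has rank 1. Corank 1: A-series; mu = 8 gives A_8. Both have type A_8, hence right-equivalent.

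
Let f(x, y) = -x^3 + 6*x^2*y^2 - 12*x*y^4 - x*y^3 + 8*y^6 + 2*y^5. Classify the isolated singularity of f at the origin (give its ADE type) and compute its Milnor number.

The Hessian of f at 0 has rank 0. Corank 2; j^3 = -x^3 is a perfect cube, so E-series; the 4-jet and mu = 7 give E_7.

Type E7, Milnor number mu = 7.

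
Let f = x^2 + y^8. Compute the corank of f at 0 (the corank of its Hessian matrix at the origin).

The Hessian at 0 is [[2, 0], [0, 0]] of rank 1; hence corank 1.

1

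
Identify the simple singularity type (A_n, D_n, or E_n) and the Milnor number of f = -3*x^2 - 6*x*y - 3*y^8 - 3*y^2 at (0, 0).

The Hessian of f at 0 has rank 1. Corank 1: A-series; mu = 7 gives A_7.

Type A_{7}, Milnor number mu = 7.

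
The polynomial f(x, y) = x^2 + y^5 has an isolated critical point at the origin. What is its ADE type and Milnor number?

The Hessian of f at 0 has rank 1. Corank 1: A-series; mu = 4 gives A_4.

Type A_4, Milnor number mu = 4.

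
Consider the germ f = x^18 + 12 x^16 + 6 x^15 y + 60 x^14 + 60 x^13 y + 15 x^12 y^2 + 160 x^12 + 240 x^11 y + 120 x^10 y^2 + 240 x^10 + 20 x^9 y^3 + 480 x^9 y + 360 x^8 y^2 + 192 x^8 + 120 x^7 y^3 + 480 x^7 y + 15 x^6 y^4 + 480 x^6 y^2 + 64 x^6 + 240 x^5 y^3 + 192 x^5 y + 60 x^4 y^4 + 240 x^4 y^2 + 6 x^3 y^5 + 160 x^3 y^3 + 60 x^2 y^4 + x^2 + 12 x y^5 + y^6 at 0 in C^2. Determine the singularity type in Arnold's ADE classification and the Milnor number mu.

Type A5, Milnor number mu = 5.

The Hessian of f at 0 has rank 1. Corank 1: A-series; mu = 5 gives A_5.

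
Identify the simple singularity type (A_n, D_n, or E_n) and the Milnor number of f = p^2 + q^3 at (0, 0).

Type A_{2}, Milnor number mu = 2.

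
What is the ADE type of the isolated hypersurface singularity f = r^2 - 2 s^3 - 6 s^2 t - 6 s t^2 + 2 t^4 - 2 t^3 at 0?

E6

The Hessian of f at 0 has rank 1. Corank 2; j^3 = -2*(s + t)^3 is a perfect cube, so E-series; the 4-jet and mu = 6 give E_6.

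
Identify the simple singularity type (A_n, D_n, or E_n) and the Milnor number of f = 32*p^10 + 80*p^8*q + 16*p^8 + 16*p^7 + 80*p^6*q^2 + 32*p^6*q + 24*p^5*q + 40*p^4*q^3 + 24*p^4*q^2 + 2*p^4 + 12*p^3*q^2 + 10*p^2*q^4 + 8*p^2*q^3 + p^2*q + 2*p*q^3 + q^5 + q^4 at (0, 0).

Type D_{5}, Milnor number mu = 5.

The Hessian of f at 0 has rank 0. Corank 2; j^3 = p^2*q has shape L^2 M (L != M), so D-series; mu = 5 gives D_5.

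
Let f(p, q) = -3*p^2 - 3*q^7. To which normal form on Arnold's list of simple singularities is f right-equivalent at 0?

A6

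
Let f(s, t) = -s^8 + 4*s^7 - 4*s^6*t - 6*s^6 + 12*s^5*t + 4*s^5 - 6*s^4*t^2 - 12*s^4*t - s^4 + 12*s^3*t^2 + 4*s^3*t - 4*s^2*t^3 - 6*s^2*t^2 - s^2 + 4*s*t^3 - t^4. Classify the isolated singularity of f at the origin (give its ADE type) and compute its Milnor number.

The Hessian of f at 0 has rank 1. Corank 1: A-series; mu = 3 gives A_3.

Type A_{3}, Milnor number mu = 3.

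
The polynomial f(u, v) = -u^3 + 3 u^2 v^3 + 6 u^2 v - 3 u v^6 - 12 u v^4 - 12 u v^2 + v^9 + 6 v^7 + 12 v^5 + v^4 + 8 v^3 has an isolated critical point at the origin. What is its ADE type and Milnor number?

Type E_6, Milnor number mu = 6.

The Hessian of f at 0 is [[0, 0], [0, 0]] with rank 0, so corank 2. A Groebner basis of the Jacobian ideal J(f) in C{u,v} is {v^3, u^2 - 4*u*v + 4*v^2}; counting standard monomials gives mu = 6. Corank 2; j^3 = -(u - 2*v)^3 is a perfect cube, so E-series; the 4-jet and mu = 6 give E_6.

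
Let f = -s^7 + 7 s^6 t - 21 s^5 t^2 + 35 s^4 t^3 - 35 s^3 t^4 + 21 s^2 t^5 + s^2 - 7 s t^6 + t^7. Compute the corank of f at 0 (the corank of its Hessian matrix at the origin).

1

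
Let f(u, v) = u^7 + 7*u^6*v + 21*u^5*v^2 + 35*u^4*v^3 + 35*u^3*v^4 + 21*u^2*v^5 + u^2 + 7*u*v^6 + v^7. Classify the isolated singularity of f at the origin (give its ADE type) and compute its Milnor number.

The Hessian of f at 0 has rank 1. Corank 1: A-series; mu = 6 gives A_6.

Type A_6, Milnor number mu = 6.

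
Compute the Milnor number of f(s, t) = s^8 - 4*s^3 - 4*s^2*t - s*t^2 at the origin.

9

The Hessian of f at 0 has rank 0. Corank 2; j^3 = -s*(2*s + t)^2 has shape L^2 M (L != M), so D-series; mu = 9 gives D_9.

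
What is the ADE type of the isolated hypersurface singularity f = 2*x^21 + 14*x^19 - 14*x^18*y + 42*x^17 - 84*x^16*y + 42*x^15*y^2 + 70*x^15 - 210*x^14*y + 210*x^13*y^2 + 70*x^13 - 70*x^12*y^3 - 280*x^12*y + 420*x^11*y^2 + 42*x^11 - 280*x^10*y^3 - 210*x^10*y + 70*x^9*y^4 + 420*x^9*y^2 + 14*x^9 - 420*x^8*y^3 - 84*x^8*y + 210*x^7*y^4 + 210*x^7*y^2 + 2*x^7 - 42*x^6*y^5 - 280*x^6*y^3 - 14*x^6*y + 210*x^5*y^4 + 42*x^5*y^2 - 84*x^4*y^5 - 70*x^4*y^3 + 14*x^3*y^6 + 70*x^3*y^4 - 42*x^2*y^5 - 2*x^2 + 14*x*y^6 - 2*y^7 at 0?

A_{6}

The Hessian of f at 0 is [[-4, 0], [0, 0]] with rank 1, so corank 1. A Groebner basis of the Jacobian ideal J(f) in C{x,y} is {y^6, x}; counting standard monomials gives mu = 6. Corank 1: A-series; mu = 6 gives A_6.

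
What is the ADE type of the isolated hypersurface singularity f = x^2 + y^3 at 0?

A_{2}

The Hessian of f at 0 has rank 1. Corank 1: A-series; mu = 2 gives A_2.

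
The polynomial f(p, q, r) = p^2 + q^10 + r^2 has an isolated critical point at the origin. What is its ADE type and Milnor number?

Type A9, Milnor number mu = 9.

The Hessian of f at 0 has rank 2. Corank 1: A-series; mu = 9 gives A_9.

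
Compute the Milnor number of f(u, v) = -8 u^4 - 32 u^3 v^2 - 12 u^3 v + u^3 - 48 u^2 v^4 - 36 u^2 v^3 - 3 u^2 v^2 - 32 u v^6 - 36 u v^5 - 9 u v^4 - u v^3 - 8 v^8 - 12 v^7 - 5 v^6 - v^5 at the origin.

7

The Hessian of f at 0 has rank 0. Corank 2; j^3 = u^3 is a perfect cube, so E-series; the 4-jet and mu = 7 give E_7.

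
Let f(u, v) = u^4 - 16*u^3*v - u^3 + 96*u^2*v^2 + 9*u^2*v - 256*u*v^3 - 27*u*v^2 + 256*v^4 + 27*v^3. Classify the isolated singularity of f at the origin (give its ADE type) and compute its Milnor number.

The Hessian of f at 0 has rank 0. Corank 2; j^3 = -(u - 3*v)^3 is a perfect cube, so E-series; the 4-jet and mu = 6 give E_6.

Type E_6, Milnor number mu = 6.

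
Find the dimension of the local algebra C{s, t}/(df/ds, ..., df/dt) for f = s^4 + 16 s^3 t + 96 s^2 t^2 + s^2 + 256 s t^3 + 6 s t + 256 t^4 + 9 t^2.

3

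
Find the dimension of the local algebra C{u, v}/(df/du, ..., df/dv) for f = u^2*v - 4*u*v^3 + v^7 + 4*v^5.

8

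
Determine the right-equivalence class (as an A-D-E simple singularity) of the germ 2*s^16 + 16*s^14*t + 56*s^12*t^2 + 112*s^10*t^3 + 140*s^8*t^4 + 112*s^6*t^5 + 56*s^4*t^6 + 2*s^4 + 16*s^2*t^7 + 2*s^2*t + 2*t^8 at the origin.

D_{9}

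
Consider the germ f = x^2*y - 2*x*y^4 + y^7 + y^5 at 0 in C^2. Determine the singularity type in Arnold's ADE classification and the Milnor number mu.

Type D_{6}, Milnor number mu = 6.

The Hessian of f at 0 has rank 0. Corank 2; j^3 = x^2*y has shape L^2 M (L != M), so D-series; mu = 6 gives D_6.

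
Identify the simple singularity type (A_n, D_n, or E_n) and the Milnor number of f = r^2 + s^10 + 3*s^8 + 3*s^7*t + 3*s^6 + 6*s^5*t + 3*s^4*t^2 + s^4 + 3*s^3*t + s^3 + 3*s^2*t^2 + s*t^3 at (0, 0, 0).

The Hessian of f at 0 has rank 1. Corank 2; j^3 = s^3 is a perfect cube, so E-series; the 4-jet and mu = 7 give E_7.

Type E_7, Milnor number mu = 7.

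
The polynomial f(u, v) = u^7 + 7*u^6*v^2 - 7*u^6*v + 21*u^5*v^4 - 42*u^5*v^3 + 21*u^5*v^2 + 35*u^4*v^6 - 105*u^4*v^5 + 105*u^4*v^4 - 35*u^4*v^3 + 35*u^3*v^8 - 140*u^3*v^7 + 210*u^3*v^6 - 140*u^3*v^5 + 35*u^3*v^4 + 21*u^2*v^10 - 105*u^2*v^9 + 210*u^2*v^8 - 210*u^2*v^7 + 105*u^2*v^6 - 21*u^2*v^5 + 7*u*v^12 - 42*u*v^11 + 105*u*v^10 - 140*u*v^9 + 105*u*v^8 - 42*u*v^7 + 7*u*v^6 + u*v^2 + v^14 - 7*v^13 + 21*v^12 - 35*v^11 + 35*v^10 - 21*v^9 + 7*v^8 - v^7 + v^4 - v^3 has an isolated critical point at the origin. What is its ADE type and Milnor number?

Type D8, Milnor number mu = 8.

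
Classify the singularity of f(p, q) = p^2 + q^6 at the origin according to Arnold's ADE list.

A5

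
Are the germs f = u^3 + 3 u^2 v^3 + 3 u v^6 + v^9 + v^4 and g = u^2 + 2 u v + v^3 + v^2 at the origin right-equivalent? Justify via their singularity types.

No.

The Hessian of f at 0 has rank 0. Corank 2; j^3 = u^3 is a perfect cube, so E-series; the 4-jet and mu = 6 give E_6. The Hessian of g at 0 has rank 1. Corank 1: A-series; mu = 2 gives A_2. f is E_6 but g is A_2, hence not right-equivalent.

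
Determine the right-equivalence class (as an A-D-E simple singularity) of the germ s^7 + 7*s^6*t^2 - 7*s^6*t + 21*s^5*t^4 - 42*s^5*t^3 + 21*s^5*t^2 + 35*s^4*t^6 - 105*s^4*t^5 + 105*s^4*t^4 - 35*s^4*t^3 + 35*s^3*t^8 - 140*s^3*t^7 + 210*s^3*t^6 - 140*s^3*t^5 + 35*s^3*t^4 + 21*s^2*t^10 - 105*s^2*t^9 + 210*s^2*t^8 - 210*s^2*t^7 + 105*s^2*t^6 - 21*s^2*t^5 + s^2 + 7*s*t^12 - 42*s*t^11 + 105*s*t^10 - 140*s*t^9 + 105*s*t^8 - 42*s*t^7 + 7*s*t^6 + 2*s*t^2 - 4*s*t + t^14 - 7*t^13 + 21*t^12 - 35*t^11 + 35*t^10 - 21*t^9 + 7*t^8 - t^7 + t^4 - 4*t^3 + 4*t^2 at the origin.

The Hessian of f at 0 has rank 1. Corank 1: A-series; mu = 6 gives A_6.

A_6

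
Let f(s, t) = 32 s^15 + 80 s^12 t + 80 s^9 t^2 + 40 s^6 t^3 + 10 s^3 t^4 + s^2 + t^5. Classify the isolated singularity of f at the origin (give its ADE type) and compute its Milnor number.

Type A_{4}, Milnor number mu = 4.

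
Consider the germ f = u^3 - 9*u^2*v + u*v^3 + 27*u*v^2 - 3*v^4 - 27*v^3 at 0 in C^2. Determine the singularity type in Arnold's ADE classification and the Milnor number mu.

Type E_7, Milnor number mu = 7.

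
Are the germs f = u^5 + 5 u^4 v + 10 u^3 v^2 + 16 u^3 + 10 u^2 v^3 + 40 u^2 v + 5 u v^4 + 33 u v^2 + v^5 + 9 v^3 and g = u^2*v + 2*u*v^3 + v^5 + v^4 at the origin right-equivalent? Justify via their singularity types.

No.

The Hessian of f at 0 has rank 0. Corank 2; j^3 = (u + v)*(4*u + 3*v)^2 has shape L^2 M (L != M), so D-series; mu = 6 gives D_6. The Hessian of g at 0 has rank 0. Corank 2; j^3 = u^2*v has shape L^2 M (L != M), so D-series; mu = 5 gives D_5. f is D_6 but g is D_5, hence not right-equivalent.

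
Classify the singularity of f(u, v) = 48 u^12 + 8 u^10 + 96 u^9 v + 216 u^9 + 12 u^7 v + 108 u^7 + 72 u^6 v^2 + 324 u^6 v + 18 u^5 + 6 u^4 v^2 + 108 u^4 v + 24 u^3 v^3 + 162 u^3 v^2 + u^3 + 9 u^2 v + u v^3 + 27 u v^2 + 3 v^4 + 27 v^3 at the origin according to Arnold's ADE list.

The Hessian of f at 0 has rank 0. Corank 2; j^3 = (u + 3*v)^3 is a perfect cube, so E-series; the 4-jet and mu = 7 give E_7.

E7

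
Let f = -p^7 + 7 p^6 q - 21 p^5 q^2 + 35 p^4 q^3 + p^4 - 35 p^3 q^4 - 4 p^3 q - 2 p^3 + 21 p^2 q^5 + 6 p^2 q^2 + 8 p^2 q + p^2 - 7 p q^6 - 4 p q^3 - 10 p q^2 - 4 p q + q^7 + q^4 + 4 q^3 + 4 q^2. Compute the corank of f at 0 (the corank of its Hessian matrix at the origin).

1

Hessian at 0 has rank 1.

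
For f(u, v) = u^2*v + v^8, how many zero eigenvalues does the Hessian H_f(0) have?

2

The Hessian at 0 is [[0, 0], [0, 0]] of rank 0; hence corank 2.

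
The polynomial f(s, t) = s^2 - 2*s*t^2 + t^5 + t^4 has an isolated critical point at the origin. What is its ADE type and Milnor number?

Type A_{4}, Milnor number mu = 4.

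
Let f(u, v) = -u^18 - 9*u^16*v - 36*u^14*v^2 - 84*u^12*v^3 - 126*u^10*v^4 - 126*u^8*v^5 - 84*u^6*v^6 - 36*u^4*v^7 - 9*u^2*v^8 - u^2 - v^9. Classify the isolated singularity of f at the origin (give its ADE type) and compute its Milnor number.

Type A8, Milnor number mu = 8.

The Hessian of f at 0 has rank 1. Corank 1: A-series; mu = 8 gives A_8.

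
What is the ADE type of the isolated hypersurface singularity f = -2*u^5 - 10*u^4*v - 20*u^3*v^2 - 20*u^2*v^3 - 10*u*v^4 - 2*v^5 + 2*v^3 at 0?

The Hessian of f at 0 has rank 0. Corank 2; j^3 = 2*v^3 is a perfect cube, so E-series; the 5-jet and mu = 8 give E_8.

E_8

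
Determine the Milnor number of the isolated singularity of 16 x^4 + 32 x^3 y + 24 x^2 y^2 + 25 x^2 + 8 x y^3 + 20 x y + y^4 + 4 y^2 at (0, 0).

3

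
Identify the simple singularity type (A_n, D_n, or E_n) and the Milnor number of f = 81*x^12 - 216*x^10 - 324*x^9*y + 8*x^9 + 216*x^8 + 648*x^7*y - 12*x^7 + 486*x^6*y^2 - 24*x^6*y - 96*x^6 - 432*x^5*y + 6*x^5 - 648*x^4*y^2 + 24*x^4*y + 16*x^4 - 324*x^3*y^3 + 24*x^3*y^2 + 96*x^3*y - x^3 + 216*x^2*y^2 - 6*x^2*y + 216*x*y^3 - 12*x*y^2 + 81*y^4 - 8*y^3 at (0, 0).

The Hessian of f at 0 has rank 0. Corank 2; j^3 = -(x + 2*y)^3 is a perfect cube, so E-series; the 4-jet and mu = 6 give E_6.

Type E_{6}, Milnor number mu = 6.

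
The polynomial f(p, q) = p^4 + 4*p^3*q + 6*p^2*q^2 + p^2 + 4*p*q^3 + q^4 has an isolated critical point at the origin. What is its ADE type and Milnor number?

The Hessian of f at 0 has rank 1. Corank 1: A-series; mu = 3 gives A_3.

Type A_3, Milnor number mu = 3.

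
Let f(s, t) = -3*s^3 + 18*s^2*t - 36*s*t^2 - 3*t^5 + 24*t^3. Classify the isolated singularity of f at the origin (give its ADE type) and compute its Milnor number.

Type E_{8}, Milnor number mu = 8.

The Hessian of f at 0 has rank 0. Corank 2; j^3 = -3*(s - 2*t)^3 is a perfect cube, so E-series; the 5-jet and mu = 8 give E_8.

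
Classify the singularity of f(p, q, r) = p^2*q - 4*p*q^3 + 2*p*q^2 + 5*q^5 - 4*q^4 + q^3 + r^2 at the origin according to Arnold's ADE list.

The Hessian of f at 0 has rank 1. Corank 2; j^3 = q*(p + q)^2 has shape L^2 M (L != M), so D-series; mu = 6 gives D_6.

D_6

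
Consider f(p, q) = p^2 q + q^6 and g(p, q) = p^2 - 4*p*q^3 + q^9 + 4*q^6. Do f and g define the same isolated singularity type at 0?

The Hessian of f at 0 has rank 0. Corank 2; j^3 = p^2*q has shape L^2 M (L != M), so D-series; mu = 7 gives D_7. The Hessian of g at 0 has rank 1. Corank 1: A-series; mu = 8 gives A_8. f is D_7 but g is A_8, hence not right-equivalent.

No.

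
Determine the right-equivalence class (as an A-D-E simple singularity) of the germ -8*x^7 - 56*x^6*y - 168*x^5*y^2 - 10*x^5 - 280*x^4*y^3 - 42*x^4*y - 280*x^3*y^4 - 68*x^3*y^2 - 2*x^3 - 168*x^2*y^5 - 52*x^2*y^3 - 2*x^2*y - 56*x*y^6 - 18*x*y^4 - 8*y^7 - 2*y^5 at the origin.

The Hessian of f at 0 has rank 0. Corank 2; j^3 = -2*x^2*(x + y) has shape L^2 M (L != M), so D-series; mu = 6 gives D_6.

D6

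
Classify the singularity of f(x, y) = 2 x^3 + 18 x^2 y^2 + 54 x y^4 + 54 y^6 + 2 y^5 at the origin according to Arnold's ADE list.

E8

The Hessian of f at 0 is [[0, 0], [0, 0]] with rank 0, so corank 2. A Groebner basis of the Jacobian ideal J(f) in C{x,y} is {y^4, x^3, x^2/6 + x*y^2}; counting standard monomials gives mu = 8. Corank 2; j^3 = 2*x^3 is a perfect cube, so E-series; the 5-jet and mu = 8 give E_8.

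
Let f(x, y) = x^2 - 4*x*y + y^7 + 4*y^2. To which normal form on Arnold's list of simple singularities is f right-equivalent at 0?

A6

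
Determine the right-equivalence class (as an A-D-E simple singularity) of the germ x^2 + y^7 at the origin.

A_6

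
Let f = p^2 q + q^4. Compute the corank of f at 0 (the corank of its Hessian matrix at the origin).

2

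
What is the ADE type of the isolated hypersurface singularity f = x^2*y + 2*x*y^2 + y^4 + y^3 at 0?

D_5

The Hessian of f at 0 has rank 0. Corank 2; j^3 = y*(x + y)^2 has shape L^2 M (L != M), so D-series; mu = 5 gives D_5.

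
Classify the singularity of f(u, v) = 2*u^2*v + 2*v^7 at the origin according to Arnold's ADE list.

The Hessian of f at 0 has rank 0. Corank 2; j^3 = 2*u^2*v has shape L^2 M (L != M), so D-series; mu = 8 gives D_8.

D_8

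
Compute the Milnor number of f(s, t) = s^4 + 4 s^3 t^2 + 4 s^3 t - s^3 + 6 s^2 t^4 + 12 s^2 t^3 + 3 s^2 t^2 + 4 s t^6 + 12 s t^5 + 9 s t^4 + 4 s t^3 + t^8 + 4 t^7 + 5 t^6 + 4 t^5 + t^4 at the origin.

The Hessian of f at 0 is [[0, 0], [0, 0]] with rank 0, so corank 2. A Groebner basis of the Jacobian ideal J(f) in C{s,t} is {s^3, s^2*t, s^2/2 + s*t^2, -3*s^2/2 + t^3}; counting standard monomials gives mu = 6. Corank 2; j^3 = -s^3 is a perfect cube, so E-series; the 4-jet and mu = 6 give E_6.

6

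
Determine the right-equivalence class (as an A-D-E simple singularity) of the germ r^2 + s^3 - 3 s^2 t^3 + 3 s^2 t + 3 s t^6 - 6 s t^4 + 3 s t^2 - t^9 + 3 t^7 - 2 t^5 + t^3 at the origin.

E_{8}

The Hessian of f at 0 is [[0, 0, 0], [0, 0, 0], [0, 0, 2]] with rank 1, so corank 2. A Groebner basis of the Jacobian ideal J(f) in C{s,t,r} is {-s^2/2 + s*t^3 - s*t - t^2/2, t^4, s^3 - 3*s*t^2 - 2*t^3, s^2*t + 2*s*t^2 + t^3, r}; counting standard monomials gives mu = 8. Corank 2; j^3 = (s + t)^3 is a perfect cube, so E-series; the 5-jet and mu = 8 give E_8.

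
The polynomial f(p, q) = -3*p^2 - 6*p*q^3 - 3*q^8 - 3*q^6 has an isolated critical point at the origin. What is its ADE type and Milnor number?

Type A_7, Milnor number mu = 7.

The Hessian of f at 0 has rank 1. Corank 1: A-series; mu = 7 gives A_7.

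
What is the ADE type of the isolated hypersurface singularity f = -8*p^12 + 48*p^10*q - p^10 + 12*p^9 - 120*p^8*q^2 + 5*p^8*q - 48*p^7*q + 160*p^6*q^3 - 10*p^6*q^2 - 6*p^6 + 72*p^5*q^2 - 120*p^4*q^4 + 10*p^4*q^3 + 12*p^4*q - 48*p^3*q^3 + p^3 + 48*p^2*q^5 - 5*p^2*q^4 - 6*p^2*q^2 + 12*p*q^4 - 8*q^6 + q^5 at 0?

E_8

The Hessian of f at 0 is [[0, 0], [0, 0]] with rank 0, so corank 2. A Groebner basis of the Jacobian ideal J(f) in C{p,q} is {q^4, p^3, -p^2/4 + p*q^2}; counting standard monomials gives mu = 8. Corank 2; j^3 = p^3 is a perfect cube, so E-series; the 5-jet and mu = 8 give E_8.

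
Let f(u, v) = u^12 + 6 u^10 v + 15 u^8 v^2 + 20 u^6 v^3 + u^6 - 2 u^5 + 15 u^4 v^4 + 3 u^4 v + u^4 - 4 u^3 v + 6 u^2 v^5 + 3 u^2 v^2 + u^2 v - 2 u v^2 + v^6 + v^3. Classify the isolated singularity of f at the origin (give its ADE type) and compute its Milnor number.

Type D7, Milnor number mu = 7.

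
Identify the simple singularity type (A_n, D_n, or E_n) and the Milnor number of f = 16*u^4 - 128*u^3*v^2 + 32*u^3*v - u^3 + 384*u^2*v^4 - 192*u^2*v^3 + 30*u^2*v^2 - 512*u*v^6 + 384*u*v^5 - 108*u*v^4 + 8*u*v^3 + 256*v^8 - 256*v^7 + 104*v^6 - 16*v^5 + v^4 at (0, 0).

Type E_6, Milnor number mu = 6.

The Hessian of f at 0 is [[0, 0], [0, 0]] with rank 0, so corank 2. A Groebner basis of the Jacobian ideal J(f) in C{u,v} is {u^3, u^2*v, -u^2/4 + u*v^2, 3*u^2/2 + v^3}; counting standard monomials gives mu = 6. Corank 2; j^3 = -u^3 is a perfect cube, so E-series; the 4-jet and mu = 6 give E_6.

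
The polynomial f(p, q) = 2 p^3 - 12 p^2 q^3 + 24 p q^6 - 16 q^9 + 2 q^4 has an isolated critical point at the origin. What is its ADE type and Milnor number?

Type E_{6}, Milnor number mu = 6.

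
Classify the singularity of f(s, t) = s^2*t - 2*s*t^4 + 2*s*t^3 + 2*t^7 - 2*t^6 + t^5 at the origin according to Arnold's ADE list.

D_{8}

The Hessian of f at 0 has rank 0. Corank 2; j^3 = s^2*t has shape L^2 M (L != M), so D-series; mu = 8 gives D_8.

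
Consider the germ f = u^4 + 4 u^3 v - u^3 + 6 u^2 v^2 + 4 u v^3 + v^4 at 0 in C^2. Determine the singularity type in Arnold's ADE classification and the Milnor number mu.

The Hessian of f at 0 is [[0, 0], [0, 0]] with rank 0, so corank 2. A Groebner basis of the Jacobian ideal J(f) in C{u,v} is {v^4, u*v^2 + v^3/3, u^2}; counting standard monomials gives mu = 6. Corank 2; j^3 = -u^3 is a perfect cube, so E-series; the 4-jet and mu = 6 give E_6.

Type E_6, Milnor number mu = 6.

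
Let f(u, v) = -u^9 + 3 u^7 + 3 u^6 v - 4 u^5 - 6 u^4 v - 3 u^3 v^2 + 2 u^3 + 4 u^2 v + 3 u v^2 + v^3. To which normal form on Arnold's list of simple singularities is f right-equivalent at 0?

D_4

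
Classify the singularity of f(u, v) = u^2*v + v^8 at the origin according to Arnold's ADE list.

D9

The Hessian of f at 0 is [[0, 0], [0, 0]] with rank 0, so corank 2. A Groebner basis of the Jacobian ideal J(f) in C{u,v} is {u^2/8 + v^7, u^3, u*v}; counting standard monomials gives mu = 9. Corank 2; j^3 = u^2*v has shape L^2 M (L != M), so D-series; mu = 9 gives D_9.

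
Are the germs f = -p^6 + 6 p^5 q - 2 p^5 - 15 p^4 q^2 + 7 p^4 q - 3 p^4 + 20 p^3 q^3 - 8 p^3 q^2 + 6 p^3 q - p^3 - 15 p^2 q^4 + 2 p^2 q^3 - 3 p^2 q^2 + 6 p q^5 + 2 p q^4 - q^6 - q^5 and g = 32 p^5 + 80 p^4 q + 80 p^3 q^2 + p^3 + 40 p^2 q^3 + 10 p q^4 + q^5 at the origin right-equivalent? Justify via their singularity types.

Yes.

The Hessian of f at 0 is [[0, 0], [0, 0]] with rank 0, so corank 2. A Groebner basis of the Jacobian ideal J(f) in C{p,q} is {p^2/8 + p*q^3 + p*q^2/4, p^2/2 + p*q^2 + q^4, p^3, p^2*q - p^2/4 - p*q^2/2}; counting standard monomials gives mu = 8. Corank 2; j^3 = -p^3 is a perfect cube, so E-series; the 5-jet and mu = 8 give E_8. The Hessian of g at 0 is [[0, 0], [0, 0]] with rank 0, so corank 2. A Groebner basis of the Jacobian ideal J(g) in C{p,q} is {q^5, p*q^3 + q^4/8, p^2}; counting standard monomials gives mu = 8. Corank 2; j^3 = p^3 is a perfect cube, so E-series; the 5-jet and mu = 8 give E_8. Both have type E_8, hence right-equivalent.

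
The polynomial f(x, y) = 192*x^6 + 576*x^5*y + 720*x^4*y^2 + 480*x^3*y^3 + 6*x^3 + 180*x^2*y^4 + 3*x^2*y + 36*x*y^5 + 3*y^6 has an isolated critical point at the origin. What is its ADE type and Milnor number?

The Hessian of f at 0 is [[0, 0], [0, 0]] with rank 0, so corank 2. A Groebner basis of the Jacobian ideal J(f) in C{x,y} is {-x*y/12 + y^5, x*y^2, x^2 + x*y/2}; counting standard monomials gives mu = 7. Corank 2; j^3 = 3*x^2*(2*x + y) has shape L^2 M (L != M), so D-series; mu = 7 gives D_7.

Type D_7, Milnor number mu = 7.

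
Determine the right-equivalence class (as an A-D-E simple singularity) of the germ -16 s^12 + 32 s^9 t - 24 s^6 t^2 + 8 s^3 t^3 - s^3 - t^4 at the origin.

E6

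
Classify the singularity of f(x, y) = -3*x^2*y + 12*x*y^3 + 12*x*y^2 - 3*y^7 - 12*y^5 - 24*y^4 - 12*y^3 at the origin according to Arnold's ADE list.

D8

The Hessian of f at 0 has rank 0. Corank 2; j^3 = -3*y*(x - 2*y)^2 has shape L^2 M (L != M), so D-series; mu = 8 gives D_8.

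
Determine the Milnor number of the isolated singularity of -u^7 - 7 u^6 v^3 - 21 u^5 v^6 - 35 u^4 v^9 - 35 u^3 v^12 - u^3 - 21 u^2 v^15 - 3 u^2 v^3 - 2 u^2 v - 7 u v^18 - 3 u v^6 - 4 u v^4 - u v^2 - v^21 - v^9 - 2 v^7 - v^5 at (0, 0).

8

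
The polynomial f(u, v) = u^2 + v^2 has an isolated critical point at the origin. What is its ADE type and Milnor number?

Type A_1, Milnor number mu = 1.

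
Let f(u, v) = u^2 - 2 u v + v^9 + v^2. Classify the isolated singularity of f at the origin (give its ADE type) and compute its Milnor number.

The Hessian of f at 0 is [[2, -2], [-2, 2]] with rank 1, so corank 1. A Groebner basis of the Jacobian ideal J(f) in C{u,v} is {v^8, u - v}; counting standard monomials gives mu = 8. Corank 1: A-series; mu = 8 gives A_8.

Type A_8, Milnor number mu = 8.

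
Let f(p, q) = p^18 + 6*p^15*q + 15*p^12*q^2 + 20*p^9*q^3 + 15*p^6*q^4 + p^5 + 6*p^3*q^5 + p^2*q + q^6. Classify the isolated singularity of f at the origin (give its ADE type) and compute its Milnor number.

Type D7, Milnor number mu = 7.

The Hessian of f at 0 has rank 0. Corank 2; j^3 = p^2*q has shape L^2 M (L != M), so D-series; mu = 7 gives D_7.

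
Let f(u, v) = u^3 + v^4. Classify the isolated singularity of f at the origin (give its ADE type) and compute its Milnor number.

Type E_{6}, Milnor number mu = 6.

The Hessian of f at 0 is [[0, 0], [0, 0]] with rank 0, so corank 2. A Groebner basis of the Jacobian ideal J(f) in C{u,v} is {v^3, u^2}; counting standard monomials gives mu = 6. Corank 2; j^3 = u^3 is a perfect cube, so E-series; the 4-jet and mu = 6 give E_6.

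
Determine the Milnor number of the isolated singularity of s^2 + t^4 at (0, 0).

The Hessian of f at 0 is [[2, 0], [0, 0]] with rank 1, so corank 1. A Groebner basis of the Jacobian ideal J(f) in C{s,t} is {t^3, s}; counting standard monomials gives mu = 3. Corank 1: A-series; mu = 3 gives A_3.

3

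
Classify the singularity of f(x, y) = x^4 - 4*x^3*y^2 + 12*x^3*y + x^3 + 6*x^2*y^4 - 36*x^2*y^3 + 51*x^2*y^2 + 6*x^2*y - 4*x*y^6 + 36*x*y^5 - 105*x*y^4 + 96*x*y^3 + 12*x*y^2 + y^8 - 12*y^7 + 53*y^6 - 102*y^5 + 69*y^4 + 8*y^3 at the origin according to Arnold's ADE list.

E6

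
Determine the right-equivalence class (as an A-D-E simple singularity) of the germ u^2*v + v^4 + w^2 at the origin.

D_5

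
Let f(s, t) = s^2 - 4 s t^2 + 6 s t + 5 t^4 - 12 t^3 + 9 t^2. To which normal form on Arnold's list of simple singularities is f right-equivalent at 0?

The Hessian of f at 0 has rank 1. Corank 1: A-series; mu = 3 gives A_3.

A_{3}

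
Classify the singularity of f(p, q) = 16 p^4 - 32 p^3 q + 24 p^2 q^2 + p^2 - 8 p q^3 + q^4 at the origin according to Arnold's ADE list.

The Hessian of f at 0 has rank 1. Corank 1: A-series; mu = 3 gives A_3.

A3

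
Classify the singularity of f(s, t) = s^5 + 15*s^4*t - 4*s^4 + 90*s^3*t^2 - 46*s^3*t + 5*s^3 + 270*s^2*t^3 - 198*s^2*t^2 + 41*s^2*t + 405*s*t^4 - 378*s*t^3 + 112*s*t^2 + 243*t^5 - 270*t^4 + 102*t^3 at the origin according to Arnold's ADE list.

The Hessian of f at 0 is [[0, 0], [0, 0]] with rank 0, so corank 2. A Groebner basis of the Jacobian ideal J(f) in C{s,t} is {t^3, s^2 + 2*t^2, s*t + t^2}; counting standard monomials gives mu = 4. Corank 2; j^3 = (s + 3*t)*(5*s^2 + 26*s*t + 34*t^2) splits into three distinct lines over C (the quadratic factor has nonzero discriminant), so D_4.

D_{4}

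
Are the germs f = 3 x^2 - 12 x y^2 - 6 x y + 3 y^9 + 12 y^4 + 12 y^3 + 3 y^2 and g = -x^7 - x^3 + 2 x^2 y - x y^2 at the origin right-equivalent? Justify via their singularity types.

The Hessian of f at 0 has rank 1. Corank 1: A-series; mu = 8 gives A_8. The Hessian of g at 0 has rank 0. Corank 2; j^3 = -x*(x - y)^2 has shape L^2 M (L != M), so D-series; mu = 8 gives D_8. f is A_8 but g is D_8, hence not right-equivalent.

No.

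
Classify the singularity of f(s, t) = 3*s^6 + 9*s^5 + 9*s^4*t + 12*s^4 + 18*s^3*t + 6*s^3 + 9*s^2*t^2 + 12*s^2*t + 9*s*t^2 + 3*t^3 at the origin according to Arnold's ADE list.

D4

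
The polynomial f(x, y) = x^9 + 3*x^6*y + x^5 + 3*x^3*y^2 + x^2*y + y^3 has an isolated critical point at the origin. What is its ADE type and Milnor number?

Type D_{4}, Milnor number mu = 4.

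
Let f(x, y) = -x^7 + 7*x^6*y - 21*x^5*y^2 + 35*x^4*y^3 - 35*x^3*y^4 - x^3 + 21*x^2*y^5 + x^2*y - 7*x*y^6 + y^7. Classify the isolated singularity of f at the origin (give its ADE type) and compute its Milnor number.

The Hessian of f at 0 is [[0, 0], [0, 0]] with rank 0, so corank 2. A Groebner basis of the Jacobian ideal J(f) in C{x,y} is {x*y/7 + y^6, x*y^2, x^2 - x*y}; counting standard monomials gives mu = 8. Corank 2; j^3 = -x^2*(x - y) has shape L^2 M (L != M), so D-series; mu = 8 gives D_8.

Type D_8, Milnor number mu = 8.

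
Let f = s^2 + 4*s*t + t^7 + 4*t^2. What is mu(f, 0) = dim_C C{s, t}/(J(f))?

6

The Hessian of f at 0 has rank 1. Corank 1: A-series; mu = 6 gives A_6.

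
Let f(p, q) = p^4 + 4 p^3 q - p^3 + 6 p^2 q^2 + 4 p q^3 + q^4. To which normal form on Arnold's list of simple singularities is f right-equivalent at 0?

E_{6}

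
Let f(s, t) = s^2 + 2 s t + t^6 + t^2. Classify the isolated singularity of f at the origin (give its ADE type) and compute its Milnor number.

The Hessian of f at 0 is [[2, 2], [2, 2]] with rank 1, so corank 1. A Groebner basis of the Jacobian ideal J(f) in C{s,t} is {t^5, s + t}; counting standard monomials gives mu = 5. Corank 1: A-series; mu = 5 gives A_5.

Type A_{5}, Milnor number mu = 5.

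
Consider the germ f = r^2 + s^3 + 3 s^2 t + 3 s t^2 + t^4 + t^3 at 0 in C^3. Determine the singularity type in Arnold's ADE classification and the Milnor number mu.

Type E_{6}, Milnor number mu = 6.

The Hessian of f at 0 is [[0, 0, 0], [0, 0, 0], [0, 0, 2]] with rank 1, so corank 2. A Groebner basis of the Jacobian ideal J(f) in C{s,t,r} is {t^3, s^2 + 2*s*t + t^2, r}; counting standard monomials gives mu = 6. Corank 2; j^3 = (s + t)^3 is a perfect cube, so E-series; the 4-jet and mu = 6 give E_6.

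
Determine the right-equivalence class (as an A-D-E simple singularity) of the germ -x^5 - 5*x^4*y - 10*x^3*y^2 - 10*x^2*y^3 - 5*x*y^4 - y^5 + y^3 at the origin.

E8

The Hessian of f at 0 has rank 0. Corank 2; j^3 = y^3 is a perfect cube, so E-series; the 5-jet and mu = 8 give E_8.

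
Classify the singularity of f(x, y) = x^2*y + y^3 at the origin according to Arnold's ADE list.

The Hessian of f at 0 has rank 0. Corank 2; j^3 = y*(x^2 + y^2) splits into three distinct lines over C (the quadratic factor has nonzero discriminant), so D_4.

D4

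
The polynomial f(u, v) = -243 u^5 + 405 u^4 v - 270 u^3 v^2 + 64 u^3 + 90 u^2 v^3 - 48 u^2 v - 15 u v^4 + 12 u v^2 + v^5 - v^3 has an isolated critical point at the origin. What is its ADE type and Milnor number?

The Hessian of f at 0 has rank 0. Corank 2; j^3 = (4*u - v)^3 is a perfect cube, so E-series; the 5-jet and mu = 8 give E_8.

Type E8, Milnor number mu = 8.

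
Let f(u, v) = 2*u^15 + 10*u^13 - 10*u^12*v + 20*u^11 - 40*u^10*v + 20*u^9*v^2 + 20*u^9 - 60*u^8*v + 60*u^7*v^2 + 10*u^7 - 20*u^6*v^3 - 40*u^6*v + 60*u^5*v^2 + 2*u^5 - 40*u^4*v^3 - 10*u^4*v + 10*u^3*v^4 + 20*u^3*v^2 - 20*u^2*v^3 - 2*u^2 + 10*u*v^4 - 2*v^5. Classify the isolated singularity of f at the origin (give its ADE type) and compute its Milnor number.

Type A4, Milnor number mu = 4.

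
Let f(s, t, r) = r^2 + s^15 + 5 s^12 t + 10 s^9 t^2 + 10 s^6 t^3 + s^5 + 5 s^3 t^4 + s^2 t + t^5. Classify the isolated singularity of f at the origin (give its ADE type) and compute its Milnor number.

Type D_{6}, Milnor number mu = 6.

The Hessian of f at 0 has rank 1. Corank 2; j^3 = s^2*t has shape L^2 M (L != M), so D-series; mu = 6 gives D_6.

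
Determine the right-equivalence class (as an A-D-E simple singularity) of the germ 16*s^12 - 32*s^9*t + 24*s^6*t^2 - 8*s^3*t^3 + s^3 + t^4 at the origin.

E_6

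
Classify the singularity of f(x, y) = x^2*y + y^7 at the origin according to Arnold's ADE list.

D8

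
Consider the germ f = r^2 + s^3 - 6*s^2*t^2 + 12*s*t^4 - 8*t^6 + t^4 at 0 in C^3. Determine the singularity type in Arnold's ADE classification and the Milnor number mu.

Type E_{6}, Milnor number mu = 6.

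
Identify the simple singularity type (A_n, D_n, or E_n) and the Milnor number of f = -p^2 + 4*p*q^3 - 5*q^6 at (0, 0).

The Hessian of f at 0 has rank 1. Corank 1: A-series; mu = 5 gives A_5.

Type A_5, Milnor number mu = 5.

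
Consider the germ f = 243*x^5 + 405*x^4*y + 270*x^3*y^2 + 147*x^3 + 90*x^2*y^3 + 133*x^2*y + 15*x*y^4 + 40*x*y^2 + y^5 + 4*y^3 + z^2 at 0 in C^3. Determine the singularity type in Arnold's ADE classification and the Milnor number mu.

The Hessian of f at 0 is [[0, 0, 0], [0, 0, 0], [0, 0, 2]] with rank 1, so corank 2. A Groebner basis of the Jacobian ideal J(f) in C{x,y,z} is {-16807*x*y/15 + y^4 - 4802*y^2/15, x*y^2 + 2*y^3/7, x^2 + 13*x*y/21 + 2*y^2/21, z}; counting standard monomials gives mu = 6. Corank 2; j^3 = (3*x + y)*(7*x + 2*y)^2 has shape L^2 M (L != M), so D-series; mu = 6 gives D_6.

Type D6, Milnor number mu = 6.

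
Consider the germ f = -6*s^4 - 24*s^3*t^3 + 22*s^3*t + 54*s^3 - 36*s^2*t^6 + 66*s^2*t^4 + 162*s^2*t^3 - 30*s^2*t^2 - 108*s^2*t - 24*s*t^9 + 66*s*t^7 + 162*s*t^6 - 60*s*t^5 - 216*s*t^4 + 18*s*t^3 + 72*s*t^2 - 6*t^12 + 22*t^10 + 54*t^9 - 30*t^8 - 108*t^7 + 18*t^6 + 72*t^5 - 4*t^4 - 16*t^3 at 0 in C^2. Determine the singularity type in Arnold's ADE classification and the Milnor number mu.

The Hessian of f at 0 is [[0, 0], [0, 0]] with rank 0, so corank 2. A Groebner basis of the Jacobian ideal J(f) in C{s,t} is {19683*s^2 - 26244*s*t + t^4 + 27*t^3 + 8748*t^2, s^3 - 270*s^2 + 360*s*t - 2*t^3/3 - 120*t^2, s^2*t - 243*s^2 + 324*s*t - 7*t^3/9 - 108*t^2, -162*s^2 + s*t^2 + 216*s*t - 8*t^3/9 - 72*t^2}; counting standard monomials gives mu = 7. Corank 2; j^3 = 2*(3*s - 2*t)^3 is a perfect cube, so E-series; the 4-jet and mu = 7 give E_7.

Type E_{7}, Milnor number mu = 7.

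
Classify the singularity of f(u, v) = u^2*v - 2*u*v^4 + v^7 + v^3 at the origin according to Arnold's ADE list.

The Hessian of f at 0 has rank 0. Corank 2; j^3 = v*(u^2 + v^2) splits into three distinct lines over C (the quadratic factor has nonzero discriminant), so D_4.

D_4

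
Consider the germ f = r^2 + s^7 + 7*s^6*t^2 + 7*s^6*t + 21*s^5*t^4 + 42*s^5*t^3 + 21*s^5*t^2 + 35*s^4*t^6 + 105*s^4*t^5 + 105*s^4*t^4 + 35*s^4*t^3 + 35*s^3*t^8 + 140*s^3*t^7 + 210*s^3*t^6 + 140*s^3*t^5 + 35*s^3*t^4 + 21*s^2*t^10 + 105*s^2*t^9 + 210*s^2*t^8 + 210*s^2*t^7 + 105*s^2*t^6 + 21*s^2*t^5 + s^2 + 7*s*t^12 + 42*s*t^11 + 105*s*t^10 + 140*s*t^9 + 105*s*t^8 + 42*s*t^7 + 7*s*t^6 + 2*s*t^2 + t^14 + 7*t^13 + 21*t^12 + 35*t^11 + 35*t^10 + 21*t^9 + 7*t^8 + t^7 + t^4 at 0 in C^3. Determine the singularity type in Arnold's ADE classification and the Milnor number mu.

Type A6, Milnor number mu = 6.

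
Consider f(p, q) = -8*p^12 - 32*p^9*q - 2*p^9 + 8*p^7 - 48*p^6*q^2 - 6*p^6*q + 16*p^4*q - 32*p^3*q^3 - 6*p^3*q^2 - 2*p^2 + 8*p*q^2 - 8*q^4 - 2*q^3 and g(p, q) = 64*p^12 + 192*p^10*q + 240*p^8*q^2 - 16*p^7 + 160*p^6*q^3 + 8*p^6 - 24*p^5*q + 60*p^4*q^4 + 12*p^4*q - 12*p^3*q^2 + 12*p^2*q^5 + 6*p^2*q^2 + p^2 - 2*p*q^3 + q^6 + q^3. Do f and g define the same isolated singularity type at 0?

Yes.

The Hessian of f at 0 has rank 1. Corank 1: A-series; mu = 2 gives A_2. The Hessian of g at 0 has rank 1. Corank 1: A-series; mu = 2 gives A_2. Both have type A_2, hence right-equivalent.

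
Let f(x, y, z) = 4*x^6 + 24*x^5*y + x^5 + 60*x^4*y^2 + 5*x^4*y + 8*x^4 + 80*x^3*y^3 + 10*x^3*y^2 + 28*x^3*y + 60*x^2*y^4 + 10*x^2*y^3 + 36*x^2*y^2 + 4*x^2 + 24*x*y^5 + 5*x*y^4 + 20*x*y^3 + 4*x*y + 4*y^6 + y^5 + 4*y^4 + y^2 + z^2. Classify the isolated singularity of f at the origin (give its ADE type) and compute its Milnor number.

The Hessian of f at 0 is [[8, 4, 0], [4, 2, 0], [0, 0, 2]] with rank 2, so corank 1. A Groebner basis of the Jacobian ideal J(f) in C{x,y,z} is {8*x + y^3 + 4*y, x^2 - y^2/4, x*y + y^2/2, z}; counting standard monomials gives mu = 4. Corank 1: A-series; mu = 4 gives A_4.

Type A4, Milnor number mu = 4.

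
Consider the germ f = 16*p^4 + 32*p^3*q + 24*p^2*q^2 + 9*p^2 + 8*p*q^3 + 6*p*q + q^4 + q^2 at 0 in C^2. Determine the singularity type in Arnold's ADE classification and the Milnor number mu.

The Hessian of f at 0 has rank 1. Corank 1: A-series; mu = 3 gives A_3.

Type A3, Milnor number mu = 3.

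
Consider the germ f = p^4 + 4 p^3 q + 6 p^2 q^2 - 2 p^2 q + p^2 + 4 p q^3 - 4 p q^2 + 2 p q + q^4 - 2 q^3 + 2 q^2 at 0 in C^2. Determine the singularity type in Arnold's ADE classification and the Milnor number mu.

The Hessian of f at 0 has rank 2. Corank 0: nondegenerate Morse point, so A_1.

Type A_{1}, Milnor number mu = 1.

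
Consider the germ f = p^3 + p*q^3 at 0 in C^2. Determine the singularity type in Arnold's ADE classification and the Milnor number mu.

Type E_{7}, Milnor number mu = 7.

The Hessian of f at 0 has rank 0. Corank 2; j^3 = p^3 is a perfect cube, so E-series; the 4-jet and mu = 7 give E_7.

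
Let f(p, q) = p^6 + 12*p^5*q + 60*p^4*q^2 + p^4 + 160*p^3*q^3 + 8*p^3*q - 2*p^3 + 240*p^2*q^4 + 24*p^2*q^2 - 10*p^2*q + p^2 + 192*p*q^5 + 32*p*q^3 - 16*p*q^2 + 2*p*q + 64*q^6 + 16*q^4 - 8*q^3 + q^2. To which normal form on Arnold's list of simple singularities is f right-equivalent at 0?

The Hessian of f at 0 has rank 1. Corank 1: A-series; mu = 5 gives A_5.

A5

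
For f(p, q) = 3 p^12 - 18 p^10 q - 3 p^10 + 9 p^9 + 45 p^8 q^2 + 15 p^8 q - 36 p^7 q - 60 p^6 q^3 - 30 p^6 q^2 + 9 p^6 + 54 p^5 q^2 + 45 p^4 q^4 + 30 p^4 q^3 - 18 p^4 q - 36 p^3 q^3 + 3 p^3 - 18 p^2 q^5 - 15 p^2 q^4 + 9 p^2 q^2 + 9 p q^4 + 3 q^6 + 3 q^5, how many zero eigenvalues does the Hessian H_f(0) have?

2

The Hessian at 0 is [[0, 0], [0, 0]] of rank 0; hence corank 2.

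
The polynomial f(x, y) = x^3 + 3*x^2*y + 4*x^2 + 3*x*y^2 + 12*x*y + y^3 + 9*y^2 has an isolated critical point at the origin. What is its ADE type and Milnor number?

Type A_2, Milnor number mu = 2.

The Hessian of f at 0 is [[8, 12], [12, 18]] with rank 1, so corank 1. A Groebner basis of the Jacobian ideal J(f) in C{x,y} is {y^2, x + 3*y/2}; counting standard monomials gives mu = 2. Corank 1: A-series; mu = 2 gives A_2.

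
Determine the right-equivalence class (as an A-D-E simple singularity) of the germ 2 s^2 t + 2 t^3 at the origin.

The Hessian of f at 0 has rank 0. Corank 2; j^3 = 2*t*(s^2 + t^2) splits into three distinct lines over C (the quadratic factor has nonzero discriminant), so D_4.

D_4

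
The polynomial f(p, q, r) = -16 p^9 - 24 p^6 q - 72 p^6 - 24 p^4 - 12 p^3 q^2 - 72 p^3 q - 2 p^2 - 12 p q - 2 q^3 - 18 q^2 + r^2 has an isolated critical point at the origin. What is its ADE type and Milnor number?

Type A_2, Milnor number mu = 2.

The Hessian of f at 0 has rank 2. Corank 1: A-series; mu = 2 gives A_2.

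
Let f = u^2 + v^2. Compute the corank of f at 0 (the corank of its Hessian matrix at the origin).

The Hessian at 0 is [[2, 0], [0, 2]] of rank 2; hence corank 0.

0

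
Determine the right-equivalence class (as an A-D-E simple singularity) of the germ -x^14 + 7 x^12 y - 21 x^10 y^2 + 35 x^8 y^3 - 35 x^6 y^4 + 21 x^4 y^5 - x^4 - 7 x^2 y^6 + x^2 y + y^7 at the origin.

D_8

The Hessian of f at 0 has rank 0. Corank 2; j^3 = x^2*y has shape L^2 M (L != M), so D-series; mu = 8 gives D_8.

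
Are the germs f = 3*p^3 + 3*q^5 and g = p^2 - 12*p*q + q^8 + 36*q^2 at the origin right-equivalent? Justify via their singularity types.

No.

The Hessian of f at 0 is [[0, 0], [0, 0]] with rank 0, so corank 2. A Groebner basis of the Jacobian ideal J(f) in C{p,q} is {q^4, p^2}; counting standard monomials gives mu = 8. Corank 2; j^3 = 3*p^3 is a perfect cube, so E-series; the 5-jet and mu = 8 give E_8. The Hessian of g at 0 is [[2, -12], [-12, 72]] with rank 1, so corank 1. A Groebner basis of the Jacobian ideal J(g) in C{p,q} is {q^7, p - 6*q}; counting standard monomials gives mu = 7. Corank 1: A-series; mu = 7 gives A_7. f is E_8 but g is A_7, hence not right-equivalent.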